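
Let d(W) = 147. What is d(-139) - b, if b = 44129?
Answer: -43982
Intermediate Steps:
d(-139) - b = 147 - 1*44129 = 147 - 44129 = -43982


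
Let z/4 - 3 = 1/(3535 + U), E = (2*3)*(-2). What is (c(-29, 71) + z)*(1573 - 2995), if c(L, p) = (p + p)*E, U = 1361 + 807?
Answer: 4573849728/1901 ≈ 2.4060e+6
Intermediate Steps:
E = -12 (E = 6*(-2) = -12)
U = 2168
z = 68440/5703 (z = 12 + 4/(3535 + 2168) = 12 + 4/5703 = 68440/5703 ≈ 12.001)
c(L, p) = -24*p (c(L, p) = (p + p)*(-12) = (2*p)*(-12) = -24*p)
(c(-29, 71) + z)*(1573 - 2995) = (-24*71 + 68440/5703)*(1573 - 2995) = (-1704 + 68440/5703)*(-1422) = -9649472/5703*(-1422) = 4573849728/1901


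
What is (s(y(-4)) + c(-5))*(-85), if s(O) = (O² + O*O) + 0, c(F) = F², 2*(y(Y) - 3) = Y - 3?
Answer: -4335/2 ≈ -2167.5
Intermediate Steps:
y(Y) = 3/2 + Y/2 (y(Y) = 3 + (Y - 3)/2 = 3 + (-3 + Y)/2 = 3 + (-3/2 + Y/2) = 3/2 + Y/2)
s(O) = 2*O² (s(O) = (O² + O²) + 0 = 2*O² + 0 = 2*O²)
(s(y(-4)) + c(-5))*(-85) = (2*(3/2 + (½)*(-4))² + (-5)²)*(-85) = (2*(3/2 - 2)² + 25)*(-85) = (2*(-½)² + 25)*(-85) = (2*(¼) + 25)*(-85) = (½ + 25)*(-85) = (51/2)*(-85) = -4335/2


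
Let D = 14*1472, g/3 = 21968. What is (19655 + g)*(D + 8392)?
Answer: 2481211000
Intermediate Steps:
g = 65904 (g = 3*21968 = 65904)
D = 20608
(19655 + g)*(D + 8392) = (19655 + 65904)*(20608 + 8392) = 85559*29000 = 2481211000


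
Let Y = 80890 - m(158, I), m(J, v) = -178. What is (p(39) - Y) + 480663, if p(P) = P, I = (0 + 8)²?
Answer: 399634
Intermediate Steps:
I = 64 (I = 8² = 64)
Y = 81068 (Y = 80890 - 1*(-178) = 80890 + 178 = 81068)
(p(39) - Y) + 480663 = (39 - 1*81068) + 480663 = (39 - 81068) + 480663 = -81029 + 480663 = 399634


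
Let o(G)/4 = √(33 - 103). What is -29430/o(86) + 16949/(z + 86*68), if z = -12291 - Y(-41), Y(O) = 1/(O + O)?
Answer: -1389818/528325 + 2943*I*√70/28 ≈ -2.6306 + 879.39*I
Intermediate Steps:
Y(O) = 1/(2*O)
z = -1007861/82 (z = -12291 - 1/(2*(-41)) = -12291 - (-1)/(2*41) = -12291 - 1*(-1/82) = -12291 + 1/82 = -1007861/82 ≈ -12291.)
o(G) = 4*I*√70 (o(G) = 4*√(33 - 103) = 4*√(-70) = 4*(I*√70) = 4*I*√70)
-29430/o(86) + 16949/(z + 86*68) = -29430*(-I*√70/280) + 16949/(-1007861/82 + 86*68) = -(-2943)*I*√70/28 + 16949/(-1007861/82 + 5848) = 2943*I*√70/28 + 16949/(-528325/82) = 2943*I*√70/28 + 16949*(-82/528325) = 2943*I*√70/28 - 1389818/528325 = -1389818/528325 + 2943*I*√70/28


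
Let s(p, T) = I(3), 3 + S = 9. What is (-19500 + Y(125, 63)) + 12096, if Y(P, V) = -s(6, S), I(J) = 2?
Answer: -7406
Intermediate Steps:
S = 6 (S = -3 + 9 = 6)
s(p, T) = 2
Y(P, V) = -2 (Y(P, V) = -1*2 = -2)
(-19500 + Y(125, 63)) + 12096 = (-19500 - 2) + 12096 = -19502 + 12096 = -7406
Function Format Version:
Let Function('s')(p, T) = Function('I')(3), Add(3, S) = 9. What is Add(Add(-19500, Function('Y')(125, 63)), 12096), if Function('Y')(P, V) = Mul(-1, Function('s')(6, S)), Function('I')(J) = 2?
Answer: -7406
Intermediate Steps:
S = 6 (S = Add(-3, 9) = 6)
Function('s')(p, T) = 2
Function('Y')(P, V) = -2 (Function('Y')(P, V) = Mul(-1, 2) = -2)
Add(Add(-19500, Function('Y')(125, 63)), 12096) = Add(Add(-19500, -2), 12096) = Add(-19502, 12096) = -7406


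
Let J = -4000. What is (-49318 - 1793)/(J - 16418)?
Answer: 17037/6806 ≈ 2.5032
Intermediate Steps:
(-49318 - 1793)/(J - 16418) = (-49318 - 1793)/(-4000 - 16418) = -51111/(-20418) = -51111*(-1/20418) = 17037/6806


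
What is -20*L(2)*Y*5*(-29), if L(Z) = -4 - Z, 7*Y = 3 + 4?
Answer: -17400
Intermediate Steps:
Y = 1 (Y = (3 + 4)/7 = (⅐)*7 = 1)
-20*L(2)*Y*5*(-29) = -20*(-4 - 1*2)*1*5*(-29) = -20*(-4 - 2)*1*5*(-29) = -20*(-6*1)*5*(-29) = -(-120)*5*(-29) = -20*(-30)*(-29) = 600*(-29) = -17400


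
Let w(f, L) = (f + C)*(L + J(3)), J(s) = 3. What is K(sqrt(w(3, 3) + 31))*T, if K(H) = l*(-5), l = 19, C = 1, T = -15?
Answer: 1425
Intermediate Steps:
w(f, L) = (1 + f)*(3 + L) (w(f, L) = (f + 1)*(L + 3) = (1 + f)*(3 + L))
K(H) = -95 (K(H) = 19*(-5) = -95)
K(sqrt(w(3, 3) + 31))*T = -95*(-15) = 1425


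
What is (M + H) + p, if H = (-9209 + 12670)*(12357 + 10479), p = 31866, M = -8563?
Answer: 79058699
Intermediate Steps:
H = 79035396 (H = 3461*22836 = 79035396)
(M + H) + p = (-8563 + 79035396) + 31866 = 79026833 + 31866 = 79058699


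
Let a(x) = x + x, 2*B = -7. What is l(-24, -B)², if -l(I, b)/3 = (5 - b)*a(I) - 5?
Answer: 53361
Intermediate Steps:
B = -7/2 (B = (½)*(-7) = -7/2 ≈ -3.5000)
a(x) = 2*x
l(I, b) = 15 - 6*I*(5 - b) (l(I, b) = -3*((5 - b)*(2*I) - 5) = -3*(2*I*(5 - b) - 5) = -3*(-5 + 2*I*(5 - b)) = 15 - 6*I*(5 - b))
l(-24, -B)² = (15 - 30*(-24) + 6*(-24)*(-1*(-7/2)))² = (15 + 720 + 6*(-24)*(7/2))² = (15 + 720 - 504)² = 231² = 53361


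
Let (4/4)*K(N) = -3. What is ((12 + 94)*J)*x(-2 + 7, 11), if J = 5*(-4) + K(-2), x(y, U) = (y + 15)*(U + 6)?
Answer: -828920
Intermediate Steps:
x(y, U) = (6 + U)*(15 + y) (x(y, U) = (15 + y)*(6 + U) = (6 + U)*(15 + y))
K(N) = -3
J = -23 (J = 5*(-4) - 3 = -20 - 3 = -23)
((12 + 94)*J)*x(-2 + 7, 11) = ((12 + 94)*(-23))*(90 + 6*(-2 + 7) + 15*11 + 11*(-2 + 7)) = (106*(-23))*(90 + 6*5 + 165 + 11*5) = -2438*(90 + 30 + 165 + 55) = -2438*340 = -828920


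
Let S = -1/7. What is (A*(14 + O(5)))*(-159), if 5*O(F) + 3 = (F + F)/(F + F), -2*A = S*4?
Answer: -21624/35 ≈ -617.83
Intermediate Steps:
S = -⅐ (S = -1*⅐ = -⅐ ≈ -0.14286)
A = 2/7 (A = -(-1)*4/14 = -½*(-4/7) = 2/7 ≈ 0.28571)
O(F) = -⅖ (O(F) = -⅗ + ((F + F)/(F + F))/5 = -⅗ + ((2*F)/((2*F)))/5 = -⅗ + ((2*F)*(1/(2*F)))/5 = -⅗ + (⅕)*1 = -⅗ + ⅕ = -⅖)
(A*(14 + O(5)))*(-159) = (2*(14 - ⅖)/7)*(-159) = ((2/7)*(68/5))*(-159) = (136/35)*(-159) = -21624/35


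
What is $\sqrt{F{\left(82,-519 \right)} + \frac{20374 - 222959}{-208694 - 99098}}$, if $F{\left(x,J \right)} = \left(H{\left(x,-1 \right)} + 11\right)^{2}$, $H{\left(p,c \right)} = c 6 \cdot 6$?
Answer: $\frac{\sqrt{3704518817645}}{76948} \approx 25.013$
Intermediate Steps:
$H{\left(p,c \right)} = 36 c$ ($H{\left(p,c \right)} = 6 c 6 = 36 c$)
$F{\left(x,J \right)} = 625$ ($F{\left(x,J \right)} = \left(36 \left(-1\right) + 11\right)^{2} = \left(-36 + 11\right)^{2} = \left(-25\right)^{2} = 625$)
$\sqrt{F{\left(82,-519 \right)} + \frac{20374 - 222959}{-208694 - 99098}} = \sqrt{625 + \frac{20374 - 222959}{-208694 - 99098}} = \sqrt{625 - \frac{202585}{-307792}} = \sqrt{625 - - \frac{202585}{307792}} = \sqrt{625 + \frac{202585}{307792}} = \sqrt{\frac{192572585}{307792}} = \frac{\sqrt{3704518817645}}{76948}$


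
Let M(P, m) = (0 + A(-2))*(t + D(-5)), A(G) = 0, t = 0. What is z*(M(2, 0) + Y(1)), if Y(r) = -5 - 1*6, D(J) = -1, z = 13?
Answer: -143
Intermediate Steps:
Y(r) = -11 (Y(r) = -5 - 6 = -11)
M(P, m) = 0 (M(P, m) = (0 + 0)*(0 - 1) = 0*(-1) = 0)
z*(M(2, 0) + Y(1)) = 13*(0 - 11) = 13*(-11) = -143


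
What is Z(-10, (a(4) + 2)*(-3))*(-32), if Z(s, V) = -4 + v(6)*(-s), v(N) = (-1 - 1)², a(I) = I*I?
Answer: -1152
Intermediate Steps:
a(I) = I²
v(N) = 4 (v(N) = (-2)² = 4)
Z(s, V) = -4 - 4*s (Z(s, V) = -4 + 4*(-s) = -4 - 4*s)
Z(-10, (a(4) + 2)*(-3))*(-32) = (-4 - 4*(-10))*(-32) = (-4 + 40)*(-32) = 36*(-32) = -1152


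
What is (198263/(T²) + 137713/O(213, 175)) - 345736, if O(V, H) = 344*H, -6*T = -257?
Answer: -1374259355873263/3976149800 ≈ -3.4563e+5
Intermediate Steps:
T = 257/6 (T = -⅙*(-257) = 257/6 ≈ 42.833)
(198263/(T²) + 137713/O(213, 175)) - 345736 = (198263/((257/6)²) + 137713/((344*175))) - 345736 = (198263/(66049/36) + 137713/60200) - 345736 = (198263*(36/66049) + 137713*(1/60200)) - 345736 = (7137468/66049 + 137713/60200) - 345736 = 438771379537/3976149800 - 345736 = -1374259355873263/3976149800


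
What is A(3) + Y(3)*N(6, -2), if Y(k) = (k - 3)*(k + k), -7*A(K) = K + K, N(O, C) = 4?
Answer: -6/7 ≈ -0.85714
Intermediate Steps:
A(K) = -2*K/7 (A(K) = -(K + K)/7 = -2*K/7)
Y(k) = 2*k*(-3 + k) (Y(k) = (-3 + k)*(2*k) = 2*k*(-3 + k))
A(3) + Y(3)*N(6, -2) = -2/7*3 + (2*3*(-3 + 3))*4 = -6/7 + (2*3*0)*4 = -6/7 + 0*4 = -6/7 + 0 = -6/7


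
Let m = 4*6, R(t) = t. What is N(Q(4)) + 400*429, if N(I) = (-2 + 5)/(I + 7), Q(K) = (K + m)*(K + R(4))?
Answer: 13213201/77 ≈ 1.7160e+5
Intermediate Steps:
m = 24
Q(K) = (4 + K)*(24 + K) (Q(K) = (K + 24)*(K + 4) = (24 + K)*(4 + K) = (4 + K)*(24 + K))
N(I) = 3/(7 + I)
N(Q(4)) + 400*429 = 3/(7 + (96 + 4² + 28*4)) + 400*429 = 3/(7 + (96 + 16 + 112)) + 171600 = 3/(7 + 224) + 171600 = 3/231 + 171600 = 3*(1/231) + 171600 = 1/77 + 171600 = 13213201/77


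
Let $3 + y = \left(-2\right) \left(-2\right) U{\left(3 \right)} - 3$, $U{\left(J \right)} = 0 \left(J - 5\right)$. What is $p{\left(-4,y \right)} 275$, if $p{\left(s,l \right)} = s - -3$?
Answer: $-275$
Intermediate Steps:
$U{\left(J \right)} = 0$ ($U{\left(J \right)} = 0 \left(-5 + J\right) = 0$)
$y = -6$ ($y = -3 - \left(3 - \left(-2\right) \left(-2\right) 0\right) = -3 + \left(4 \cdot 0 - 3\right) = -3 + \left(0 - 3\right) = -3 - 3 = -6$)
$p{\left(s,l \right)} = 3 + s$ ($p{\left(s,l \right)} = s + 3 = 3 + s$)
$p{\left(-4,y \right)} 275 = \left(3 - 4\right) 275 = \left(-1\right) 275 = -275$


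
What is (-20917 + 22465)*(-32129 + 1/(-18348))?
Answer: -76045873197/1529 ≈ -4.9736e+7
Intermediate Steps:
(-20917 + 22465)*(-32129 + 1/(-18348)) = 1548*(-32129 - 1/18348) = 1548*(-589502893/18348) = -76045873197/1529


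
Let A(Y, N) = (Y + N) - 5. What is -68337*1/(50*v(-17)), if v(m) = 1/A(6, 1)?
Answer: -68337/25 ≈ -2733.5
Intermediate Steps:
A(Y, N) = -5 + N + Y (A(Y, N) = (N + Y) - 5 = -5 + N + Y)
v(m) = 1/2 (v(m) = 1/(-5 + 1 + 6) = 1/2)
-68337*1/(50*v(-17)) = -68337/(50*(1/2)) = -68337/25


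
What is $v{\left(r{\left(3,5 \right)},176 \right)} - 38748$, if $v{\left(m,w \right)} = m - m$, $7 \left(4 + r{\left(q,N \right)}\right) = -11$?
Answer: $-38748$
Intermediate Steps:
$r{\left(q,N \right)} = - \frac{39}{7}$ ($r{\left(q,N \right)} = -4 + \frac{1}{7} \left(-11\right) = -4 - \frac{11}{7} = - \frac{39}{7}$)
$v{\left(m,w \right)} = 0$
$v{\left(r{\left(3,5 \right)},176 \right)} - 38748 = 0 - 38748 = -38748$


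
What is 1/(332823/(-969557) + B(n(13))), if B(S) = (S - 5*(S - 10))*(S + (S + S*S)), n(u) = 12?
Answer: 969557/325438329 ≈ 0.0029792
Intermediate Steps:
B(S) = (50 - 4*S)*(S**2 + 2*S) (B(S) = (S - 5*(-10 + S))*(S + (S + S**2)) = (S + (50 - 5*S))*(S**2 + 2*S) = (50 - 4*S)*(S**2 + 2*S))
1/(332823/(-969557) + B(n(13))) = 1/(332823/(-969557) + 2*12*(50 - 2*12**2 + 21*12)) = 1/(332823*(-1/969557) + 2*12*(50 - 2*144 + 252)) = 1/(-332823/969557 + 2*12*(50 - 288 + 252)) = 1/(-332823/969557 + 2*12*14) = 1/(-332823/969557 + 336) = 1/(325438329/969557) = 969557/325438329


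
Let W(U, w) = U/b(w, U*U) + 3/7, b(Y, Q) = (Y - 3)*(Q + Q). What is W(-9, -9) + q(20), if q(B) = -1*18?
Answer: -26561/1512 ≈ -17.567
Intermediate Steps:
b(Y, Q) = 2*Q*(-3 + Y) (b(Y, Q) = (-3 + Y)*(2*Q) = 2*Q*(-3 + Y))
q(B) = -18
W(U, w) = 3/7 + 1/(2*U*(-3 + w)) (W(U, w) = U/((2*(U*U)*(-3 + w))) + 3/7 = U/((2*U²*(-3 + w))) + 3*(⅐) = U*(1/(2*U²*(-3 + w))) + 3/7 = 1/(2*U*(-3 + w)) + 3/7 = 3/7 + 1/(2*U*(-3 + w)))
W(-9, -9) + q(20) = (1/14)*(7 + 6*(-9)*(-3 - 9))/(-9*(-3 - 9)) - 18 = (1/14)*(-⅑)*(7 + 6*(-9)*(-12))/(-12) - 18 = (1/14)*(-⅑)*(-1/12)*(7 + 648) - 18 = (1/14)*(-⅑)*(-1/12)*655 - 18 = 655/1512 - 18 = -26561/1512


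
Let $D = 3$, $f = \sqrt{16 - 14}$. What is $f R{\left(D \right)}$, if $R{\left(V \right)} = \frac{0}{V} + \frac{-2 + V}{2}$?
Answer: $\frac{\sqrt{2}}{2} \approx 0.70711$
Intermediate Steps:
$f = \sqrt{2} \approx 1.4142$
$R{\left(V \right)} = -1 + \frac{V}{2}$ ($R{\left(V \right)} = 0 + \left(-2 + V\right) \frac{1}{2} = 0 + \left(-1 + \frac{V}{2}\right) = -1 + \frac{V}{2}$)
$f R{\left(D \right)} = \sqrt{2} \left(-1 + \frac{1}{2} \cdot 3\right) = \sqrt{2} \left(-1 + \frac{3}{2}\right) = \sqrt{2} \cdot \frac{1}{2} = \frac{\sqrt{2}}{2}$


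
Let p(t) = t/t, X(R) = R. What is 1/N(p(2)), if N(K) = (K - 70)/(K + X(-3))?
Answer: 2/69 ≈ 0.028986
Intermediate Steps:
p(t) = 1
N(K) = (-70 + K)/(-3 + K) (N(K) = (K - 70)/(K - 3) = (-70 + K)/(-3 + K))
1/N(p(2)) = 1/((-70 + 1)/(-3 + 1)) = 1/(-69/(-2)) = 1/(-½*(-69)) = 1/(69/2) = 2/69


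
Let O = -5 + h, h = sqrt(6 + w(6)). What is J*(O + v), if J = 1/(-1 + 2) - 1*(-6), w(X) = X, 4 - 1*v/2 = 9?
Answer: -105 + 14*sqrt(3) ≈ -80.751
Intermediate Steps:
v = -10 (v = 8 - 2*9 = 8 - 18 = -10)
J = 7 (J = 1/1 + 6 = 1 + 6 = 7)
h = 2*sqrt(3) (h = sqrt(6 + 6) = sqrt(12) = 2*sqrt(3) ≈ 3.4641)
O = -5 + 2*sqrt(3) ≈ -1.5359
J*(O + v) = 7*((-5 + 2*sqrt(3)) - 10) = 7*(-15 + 2*sqrt(3)) = -105 + 14*sqrt(3)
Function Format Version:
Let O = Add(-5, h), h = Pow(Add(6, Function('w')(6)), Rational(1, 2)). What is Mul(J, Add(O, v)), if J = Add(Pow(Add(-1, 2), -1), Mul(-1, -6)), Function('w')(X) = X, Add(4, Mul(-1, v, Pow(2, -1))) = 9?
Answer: Add(-105, Mul(14, Pow(3, Rational(1, 2)))) ≈ -80.751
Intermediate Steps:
v = -10 (v = Add(8, Mul(-2, 9)) = Add(8, -18) = -10)
J = 7 (J = Add(Pow(1, -1), 6) = Add(1, 6) = 7)
h = Mul(2, Pow(3, Rational(1, 2))) (h = Pow(Add(6, 6), Rational(1, 2)) = Pow(12, Rational(1, 2)) = Mul(2, Pow(3, Rational(1, 2))) ≈ 3.4641)
O = Add(-5, Mul(2, Pow(3, Rational(1, 2)))) ≈ -1.5359
Mul(J, Add(O, v)) = Mul(7, Add(Add(-5, Mul(2, Pow(3, Rational(1, 2)))), -10)) = Mul(7, Add(-15, Mul(2, Pow(3, Rational(1, 2))))) = Add(-105, Mul(14, Pow(3, Rational(1, 2))))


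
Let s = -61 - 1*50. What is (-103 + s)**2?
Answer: 45796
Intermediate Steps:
s = -111 (s = -61 - 50 = -111)
(-103 + s)**2 = (-103 - 111)**2 = (-214)**2 = 45796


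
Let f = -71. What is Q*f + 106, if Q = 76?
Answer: -5290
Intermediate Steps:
Q*f + 106 = 76*(-71) + 106 = -5396 + 106 = -5290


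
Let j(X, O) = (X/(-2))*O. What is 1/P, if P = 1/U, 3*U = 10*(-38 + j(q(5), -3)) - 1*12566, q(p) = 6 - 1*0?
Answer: -12856/3 ≈ -4285.3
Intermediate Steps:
q(p) = 6 (q(p) = 6 + 0 = 6)
j(X, O) = -O*X/2 (j(X, O) = (X*(-½))*O = (-X/2)*O = -O*X/2)
U = -12856/3 (U = (10*(-38 - ½*(-3)*6) - 1*12566)/3 = (10*(-38 + 9) - 12566)/3 = (10*(-29) - 12566)/3 = (-290 - 12566)/3 = (⅓)*(-12856) = -12856/3 ≈ -4285.3)
P = -3/12856 (P = 1/(-12856/3) = -3/12856 ≈ -0.00023335)
1/P = 1/(-3/12856) = -12856/3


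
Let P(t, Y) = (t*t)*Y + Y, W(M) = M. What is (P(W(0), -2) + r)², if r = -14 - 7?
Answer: 529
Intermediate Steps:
P(t, Y) = Y + Y*t² (P(t, Y) = t²*Y + Y = Y*t² + Y = Y + Y*t²)
r = -21
(P(W(0), -2) + r)² = (-2*(1 + 0²) - 21)² = (-2*(1 + 0) - 21)² = (-2*1 - 21)² = (-2 - 21)² = (-23)² = 529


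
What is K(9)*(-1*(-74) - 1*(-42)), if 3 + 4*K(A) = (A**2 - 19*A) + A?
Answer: -2436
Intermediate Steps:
K(A) = -3/4 - 9*A/2 + A**2/4 (K(A) = -3/4 + ((A**2 - 19*A) + A)/4 = -3/4 + (A**2 - 18*A)/4 = -3/4 + (-9*A/2 + A**2/4) = -3/4 - 9*A/2 + A**2/4)
K(9)*(-1*(-74) - 1*(-42)) = (-3/4 - 9/2*9 + (1/4)*9**2)*(-1*(-74) - 1*(-42)) = (-3/4 - 81/2 + (1/4)*81)*(74 + 42) = (-3/4 - 81/2 + 81/4)*116 = -21*116 = -2436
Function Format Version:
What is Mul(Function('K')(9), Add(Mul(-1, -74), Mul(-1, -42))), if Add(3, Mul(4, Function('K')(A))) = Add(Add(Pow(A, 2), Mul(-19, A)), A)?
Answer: -2436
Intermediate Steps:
Function('K')(A) = Add(Rational(-3, 4), Mul(Rational(-9, 2), A), Mul(Rational(1, 4), Pow(A, 2))) (Function('K')(A) = Add(Rational(-3, 4), Mul(Rational(1, 4), Add(Add(Pow(A, 2), Mul(-19, A)), A))) = Add(Rational(-3, 4), Mul(Rational(1, 4), Add(Pow(A, 2), Mul(-18, A)))) = Add(Rational(-3, 4), Add(Mul(Rational(-9, 2), A), Mul(Rational(1, 4), Pow(A, 2)))) = Add(Rational(-3, 4), Mul(Rational(-9, 2), A), Mul(Rational(1, 4), Pow(A, 2))))
Mul(Function('K')(9), Add(Mul(-1, -74), Mul(-1, -42))) = Mul(Add(Rational(-3, 4), Mul(Rational(-9, 2), 9), Mul(Rational(1, 4), Pow(9, 2))), Add(Mul(-1, -74), Mul(-1, -42))) = Mul(Add(Rational(-3, 4), Rational(-81, 2), Mul(Rational(1, 4), 81)), Add(74, 42)) = Mul(Add(Rational(-3, 4), Rational(-81, 2), Rational(81, 4)), 116) = Mul(-21, 116) = -2436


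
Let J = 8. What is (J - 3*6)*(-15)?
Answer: 150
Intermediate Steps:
(J - 3*6)*(-15) = (8 - 3*6)*(-15) = (8 - 18)*(-15) = -10*(-15) = 150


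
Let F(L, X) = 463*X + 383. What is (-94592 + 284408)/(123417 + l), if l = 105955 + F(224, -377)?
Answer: 47454/13801 ≈ 3.4384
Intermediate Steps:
F(L, X) = 383 + 463*X
l = -68213 (l = 105955 + (383 + 463*(-377)) = 105955 + (383 - 174551) = 105955 - 174168 = -68213)
(-94592 + 284408)/(123417 + l) = (-94592 + 284408)/(123417 - 68213) = 189816/55204 = 189816*(1/55204) = 47454/13801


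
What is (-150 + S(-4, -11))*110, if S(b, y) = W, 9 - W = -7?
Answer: -14740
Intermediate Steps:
W = 16 (W = 9 - 1*(-7) = 9 + 7 = 16)
S(b, y) = 16
(-150 + S(-4, -11))*110 = (-150 + 16)*110 = -134*110 = -14740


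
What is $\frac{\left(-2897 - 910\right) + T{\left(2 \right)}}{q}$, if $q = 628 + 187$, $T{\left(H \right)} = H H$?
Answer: $- \frac{3803}{815} \approx -4.6663$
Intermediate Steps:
$T{\left(H \right)} = H^{2}$
$q = 815$
$\frac{\left(-2897 - 910\right) + T{\left(2 \right)}}{q} = \frac{\left(-2897 - 910\right) + 2^{2}}{815} = \left(-3807 + 4\right) \frac{1}{815} = \left(-3803\right) \frac{1}{815} = - \frac{3803}{815}$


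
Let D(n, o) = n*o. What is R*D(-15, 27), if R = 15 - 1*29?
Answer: 5670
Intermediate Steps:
R = -14 (R = 15 - 29 = -14)
R*D(-15, 27) = -(-210)*27 = -14*(-405) = 5670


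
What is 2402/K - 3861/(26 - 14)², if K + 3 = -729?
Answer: -88115/2928 ≈ -30.094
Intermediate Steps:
K = -732 (K = -3 - 729 = -732)
2402/K - 3861/(26 - 14)² = 2402/(-732) - 3861/(26 - 14)² = 2402*(-1/732) - 3861/(12²) = -1201/366 - 3861/144 = -1201/366 - 3861*1/144 = -1201/366 - 429/16 = -88115/2928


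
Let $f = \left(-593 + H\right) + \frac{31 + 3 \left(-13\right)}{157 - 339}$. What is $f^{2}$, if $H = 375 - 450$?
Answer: $\frac{3694694656}{8281} \approx 4.4617 \cdot 10^{5}$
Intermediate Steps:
$H = -75$ ($H = 375 - 450 = -75$)
$f = - \frac{60784}{91}$ ($f = \left(-593 - 75\right) + \frac{31 + 3 \left(-13\right)}{157 - 339} = -668 + \frac{31 - 39}{-182} = -668 - - \frac{4}{91} = -668 + \frac{4}{91} = - \frac{60784}{91} \approx -667.96$)
$f^{2} = \left(- \frac{60784}{91}\right)^{2} = \frac{3694694656}{8281}$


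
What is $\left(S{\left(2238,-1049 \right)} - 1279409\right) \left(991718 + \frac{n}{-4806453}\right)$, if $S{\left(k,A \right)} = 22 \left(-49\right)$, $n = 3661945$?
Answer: $- \frac{2034541163837616161}{1602151} \approx -1.2699 \cdot 10^{12}$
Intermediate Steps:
$S{\left(k,A \right)} = -1078$
$\left(S{\left(2238,-1049 \right)} - 1279409\right) \left(991718 + \frac{n}{-4806453}\right) = \left(-1078 - 1279409\right) \left(991718 + \frac{3661945}{-4806453}\right) = - 1280487 \left(991718 + 3661945 \left(- \frac{1}{4806453}\right)\right) = - 1280487 \left(991718 - \frac{3661945}{4806453}\right) = \left(-1280487\right) \frac{4766642294309}{4806453} = - \frac{2034541163837616161}{1602151}$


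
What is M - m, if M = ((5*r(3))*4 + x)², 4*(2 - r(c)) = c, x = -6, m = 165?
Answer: 196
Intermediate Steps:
r(c) = 2 - c/4
M = 361 (M = ((5*(2 - ¼*3))*4 - 6)² = ((5*(2 - ¾))*4 - 6)² = ((5*(5/4))*4 - 6)² = ((25/4)*4 - 6)² = (25 - 6)² = 19² = 361)
M - m = 361 - 1*165 = 361 - 165 = 196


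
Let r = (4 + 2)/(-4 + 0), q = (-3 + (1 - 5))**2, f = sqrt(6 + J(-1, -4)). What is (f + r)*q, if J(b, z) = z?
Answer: -147/2 + 49*sqrt(2) ≈ -4.2035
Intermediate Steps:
f = sqrt(2) (f = sqrt(6 - 4) = sqrt(2) ≈ 1.4142)
q = 49 (q = (-3 - 4)**2 = (-7)**2 = 49)
r = -3/2 (r = 6/(-4) = 6*(-1/4) = -3/2 ≈ -1.5000)
(f + r)*q = (sqrt(2) - 3/2)*49 = (-3/2 + sqrt(2))*49 = -147/2 + 49*sqrt(2)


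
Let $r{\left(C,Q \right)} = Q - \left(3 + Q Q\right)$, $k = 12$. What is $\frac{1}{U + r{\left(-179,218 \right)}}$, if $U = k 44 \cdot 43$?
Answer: $- \frac{1}{24605} \approx -4.0642 \cdot 10^{-5}$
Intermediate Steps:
$U = 22704$ ($U = 12 \cdot 44 \cdot 43 = 528 \cdot 43 = 22704$)
$r{\left(C,Q \right)} = -3 + Q - Q^{2}$ ($r{\left(C,Q \right)} = Q - \left(3 + Q^{2}\right) = -3 + Q - Q^{2}$)
$\frac{1}{U + r{\left(-179,218 \right)}} = \frac{1}{22704 - 47309} = \frac{1}{-24605} = - \frac{1}{24605}$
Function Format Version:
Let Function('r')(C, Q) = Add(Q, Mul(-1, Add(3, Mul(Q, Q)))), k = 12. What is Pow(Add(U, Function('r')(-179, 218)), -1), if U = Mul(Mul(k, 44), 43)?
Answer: Rational(-1, 24605) ≈ -4.0642e-5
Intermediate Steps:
U = 22704 (U = Mul(Mul(12, 44), 43) = Mul(528, 43) = 22704)
Function('r')(C, Q) = Add(-3, Q, Mul(-1, Pow(Q, 2))) (Function('r')(C, Q) = Add(Q, Mul(-1, Add(3, Pow(Q, 2)))) = Add(Q, Add(-3, Mul(-1, Pow(Q, 2)))) = Add(-3, Q, Mul(-1, Pow(Q, 2))))
Pow(Add(U, Function('r')(-179, 218)), -1) = Pow(Add(22704, Add(-3, 218, Mul(-1, Pow(218, 2)))), -1) = Pow(Add(22704, Add(-3, 218, Mul(-1, 47524))), -1) = Pow(Add(22704, Add(-3, 218, -47524)), -1) = Pow(Add(22704, -47309), -1) = Pow(-24605, -1) = Rational(-1, 24605)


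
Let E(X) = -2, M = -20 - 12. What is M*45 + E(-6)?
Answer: -1442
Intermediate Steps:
M = -32
M*45 + E(-6) = -32*45 - 2 = -1440 - 2 = -1442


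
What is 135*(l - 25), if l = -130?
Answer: -20925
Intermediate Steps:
135*(l - 25) = 135*(-130 - 25) = 135*(-155) = -20925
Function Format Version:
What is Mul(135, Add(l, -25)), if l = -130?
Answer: -20925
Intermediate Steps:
Mul(135, Add(l, -25)) = Mul(135, Add(-130, -25)) = Mul(135, -155) = -20925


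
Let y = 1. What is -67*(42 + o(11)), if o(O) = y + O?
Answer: -3618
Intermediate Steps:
o(O) = 1 + O
-67*(42 + o(11)) = -67*(42 + (1 + 11)) = -67*(42 + 12) = -67*54 = -3618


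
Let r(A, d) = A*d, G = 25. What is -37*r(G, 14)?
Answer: -12950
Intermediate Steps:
-37*r(G, 14) = -925*14 = -37*350 = -12950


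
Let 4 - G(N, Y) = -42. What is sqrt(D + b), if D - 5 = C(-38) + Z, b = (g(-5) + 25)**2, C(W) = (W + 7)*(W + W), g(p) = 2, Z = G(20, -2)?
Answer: 56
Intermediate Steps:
G(N, Y) = 46 (G(N, Y) = 4 - 1*(-42) = 4 + 42 = 46)
Z = 46
C(W) = 2*W*(7 + W) (C(W) = (7 + W)*(2*W) = 2*W*(7 + W))
b = 729 (b = (2 + 25)**2 = 27**2 = 729)
D = 2407 (D = 5 + (2*(-38)*(7 - 38) + 46) = 5 + (2*(-38)*(-31) + 46) = 5 + (2356 + 46) = 5 + 2402 = 2407)
sqrt(D + b) = sqrt(2407 + 729) = sqrt(3136) = 56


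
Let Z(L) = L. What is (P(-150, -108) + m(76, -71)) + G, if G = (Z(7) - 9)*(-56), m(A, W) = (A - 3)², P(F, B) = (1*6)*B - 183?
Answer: 4610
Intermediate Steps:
P(F, B) = -183 + 6*B (P(F, B) = 6*B - 183 = -183 + 6*B)
m(A, W) = (-3 + A)²
G = 112 (G = (7 - 9)*(-56) = -2*(-56) = 112)
(P(-150, -108) + m(76, -71)) + G = ((-183 + 6*(-108)) + (-3 + 76)²) + 112 = ((-183 - 648) + 73²) + 112 = (-831 + 5329) + 112 = 4498 + 112 = 4610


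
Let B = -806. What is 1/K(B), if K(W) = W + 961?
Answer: 1/155 ≈ 0.0064516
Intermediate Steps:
K(W) = 961 + W
1/K(B) = 1/(961 - 806) = 1/155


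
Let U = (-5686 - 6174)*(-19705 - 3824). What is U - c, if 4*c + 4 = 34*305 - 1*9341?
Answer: 1116214735/4 ≈ 2.7905e+8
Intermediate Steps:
c = 1025/4 (c = -1 + (34*305 - 1*9341)/4 = -1 + (10370 - 9341)/4 = -1 + (1/4)*1029 = -1 + 1029/4 = 1025/4 ≈ 256.25)
U = 279053940 (U = -11860*(-23529) = 279053940)
U - c = 279053940 - 1*1025/4 = 279053940 - 1025/4 = 1116214735/4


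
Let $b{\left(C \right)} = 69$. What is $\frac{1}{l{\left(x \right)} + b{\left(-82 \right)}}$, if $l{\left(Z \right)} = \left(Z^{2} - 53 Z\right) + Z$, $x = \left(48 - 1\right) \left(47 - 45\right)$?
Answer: $\frac{1}{4017} \approx 0.00024894$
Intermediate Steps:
$x = 94$ ($x = 47 \cdot 2 = 94$)
$l{\left(Z \right)} = Z^{2} - 52 Z$
$\frac{1}{l{\left(x \right)} + b{\left(-82 \right)}} = \frac{1}{94 \left(-52 + 94\right) + 69} = \frac{1}{94 \cdot 42 + 69} = \frac{1}{3948 + 69} = \frac{1}{4017}$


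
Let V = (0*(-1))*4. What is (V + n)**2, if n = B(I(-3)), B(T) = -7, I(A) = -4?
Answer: 49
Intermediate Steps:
V = 0 (V = 0*4 = 0)
n = -7
(V + n)**2 = (0 - 7)**2 = (-7)**2 = 49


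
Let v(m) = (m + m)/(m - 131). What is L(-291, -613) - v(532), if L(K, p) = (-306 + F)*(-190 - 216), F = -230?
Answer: 87262952/401 ≈ 2.1761e+5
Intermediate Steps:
L(K, p) = 217616 (L(K, p) = (-306 - 230)*(-190 - 216) = -536*(-406) = 217616)
v(m) = 2*m/(-131 + m) (v(m) = (2*m)/(-131 + m) = 2*m/(-131 + m))
L(-291, -613) - v(532) = 217616 - 2*532/(-131 + 532) = 217616 - 2*532/401 = 217616 - 1*1064/401 = 217616 - 1064/401 = 87262952/401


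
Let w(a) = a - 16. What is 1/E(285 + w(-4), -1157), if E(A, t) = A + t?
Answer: -1/892 ≈ -0.0011211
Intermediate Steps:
w(a) = -16 + a
1/E(285 + w(-4), -1157) = 1/((285 + (-16 - 4)) - 1157) = 1/((285 - 20) - 1157) = 1/(265 - 1157) = 1/(-892) = -1/892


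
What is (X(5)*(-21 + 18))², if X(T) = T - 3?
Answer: 36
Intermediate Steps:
X(T) = -3 + T
(X(5)*(-21 + 18))² = ((-3 + 5)*(-21 + 18))² = (2*(-3))² = (-6)² = 36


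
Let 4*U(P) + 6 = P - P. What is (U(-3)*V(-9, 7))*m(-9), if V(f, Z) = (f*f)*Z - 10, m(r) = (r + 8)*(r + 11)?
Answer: 1671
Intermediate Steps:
U(P) = -3/2 (U(P) = -3/2 + (P - P)/4 = -3/2 + (1/4)*0 = -3/2 + 0 = -3/2)
m(r) = (8 + r)*(11 + r)
V(f, Z) = -10 + Z*f**2 (V(f, Z) = f**2*Z - 10 = Z*f**2 - 10 = -10 + Z*f**2)
(U(-3)*V(-9, 7))*m(-9) = (-3*(-10 + 7*(-9)**2)/2)*(88 + (-9)**2 + 19*(-9)) = (-3*(-10 + 7*81)/2)*(88 + 81 - 171) = -3*(-10 + 567)/2*(-2) = -3/2*557*(-2) = -1671/2*(-2) = 1671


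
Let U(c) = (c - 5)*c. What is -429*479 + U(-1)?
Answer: -205485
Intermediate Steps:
U(c) = c*(-5 + c) (U(c) = (-5 + c)*c = c*(-5 + c))
-429*479 + U(-1) = -429*479 - (-5 - 1) = -205491 - 1*(-6) = -205491 + 6 = -205485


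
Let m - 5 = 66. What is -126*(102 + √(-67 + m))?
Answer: -13104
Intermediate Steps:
m = 71 (m = 5 + 66 = 71)
-126*(102 + √(-67 + m)) = -126*(102 + √(-67 + 71)) = -126*(102 + √4) = -126*(102 + 2) = -126*104 = -13104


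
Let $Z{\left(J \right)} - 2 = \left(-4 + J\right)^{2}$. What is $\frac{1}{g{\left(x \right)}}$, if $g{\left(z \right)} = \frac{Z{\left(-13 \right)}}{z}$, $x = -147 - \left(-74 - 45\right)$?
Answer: $- \frac{28}{291} \approx -0.09622$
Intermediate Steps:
$Z{\left(J \right)} = 2 + \left(-4 + J\right)^{2}$
$x = -28$ ($x = -147 - \left(-74 - 45\right) = -147 - -119 = -147 + 119 = -28$)
$g{\left(z \right)} = \frac{291}{z}$ ($g{\left(z \right)} = \frac{2 + \left(-4 - 13\right)^{2}}{z} = \frac{2 + \left(-17\right)^{2}}{z} = \frac{2 + 289}{z} = \frac{291}{z}$)
$\frac{1}{g{\left(x \right)}} = \frac{1}{291 \frac{1}{-28}} = \frac{1}{291 \left(- \frac{1}{28}\right)} = \frac{1}{- \frac{291}{28}} = - \frac{28}{291}$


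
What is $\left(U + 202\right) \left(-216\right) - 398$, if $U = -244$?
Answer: $8674$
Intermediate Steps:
$\left(U + 202\right) \left(-216\right) - 398 = \left(-244 + 202\right) \left(-216\right) - 398 = \left(-42\right) \left(-216\right) - 398 = 9072 - 398 = 8674$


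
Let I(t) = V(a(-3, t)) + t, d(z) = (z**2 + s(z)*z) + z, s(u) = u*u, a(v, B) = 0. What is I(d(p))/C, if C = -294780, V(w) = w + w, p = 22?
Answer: -1859/49130 ≈ -0.037838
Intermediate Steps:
s(u) = u**2
d(z) = z + z**2 + z**3 (d(z) = (z**2 + z**2*z) + z = (z**2 + z**3) + z = z + z**2 + z**3)
V(w) = 2*w
I(t) = t (I(t) = 2*0 + t = 0 + t = t)
I(d(p))/C = (22*(1 + 22 + 22**2))/(-294780) = (22*(1 + 22 + 484))*(-1/294780) = (22*507)*(-1/294780) = 11154*(-1/294780) = -1859/49130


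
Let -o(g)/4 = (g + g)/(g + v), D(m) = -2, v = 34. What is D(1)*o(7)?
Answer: 112/41 ≈ 2.7317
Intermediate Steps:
o(g) = -8*g/(34 + g) (o(g) = -4*(g + g)/(g + 34) = -4*2*g/(34 + g) = -8*g/(34 + g))
D(1)*o(7) = -(-16)*7/(34 + 7) = -(-16)*7/41 = -2*(-56/41) = 112/41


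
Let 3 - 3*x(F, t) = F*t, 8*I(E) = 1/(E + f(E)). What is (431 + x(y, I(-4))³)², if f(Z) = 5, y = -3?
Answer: 49018402801/262144 ≈ 1.8699e+5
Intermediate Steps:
I(E) = 1/(8*(5 + E)) (I(E) = 1/(8*(E + 5)) = 1/(8*(5 + E)))
x(F, t) = 1 - F*t/3
(431 + x(y, I(-4))³)² = (431 + (1 - ⅓*(-3)*1/(8*(5 - 4)))³)² = (431 + (1 - ⅓*(-3)*(⅛)/1)³)² = (431 + (1 - ⅓*(-3)*(⅛)*1)³)² = (431 + (1 - ⅓*(-3)*⅛)³)² = (431 + (1 + ⅛)³)² = (431 + (9/8)³)² = (431 + 729/512)² = (221401/512)² = 49018402801/262144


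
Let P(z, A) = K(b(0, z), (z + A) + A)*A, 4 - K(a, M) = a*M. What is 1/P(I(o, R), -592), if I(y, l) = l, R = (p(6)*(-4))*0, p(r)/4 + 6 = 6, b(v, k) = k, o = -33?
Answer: -1/2368 ≈ -0.00042230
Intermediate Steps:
p(r) = 0 (p(r) = -24 + 4*6 = -24 + 24 = 0)
K(a, M) = 4 - M*a (K(a, M) = 4 - a*M = 4 - M*a)
R = 0 (R = (0*(-4))*0 = 0*0 = 0)
P(z, A) = A*(4 - z*(z + 2*A)) (P(z, A) = (4 - ((z + A) + A)*z)*A = (4 - ((A + z) + A)*z)*A = (4 - (z + 2*A)*z)*A = (4 - z*(z + 2*A))*A = A*(4 - z*(z + 2*A)))
1/P(I(o, R), -592) = 1/(-1*(-592)*(-4 + 0*(0 + 2*(-592)))) = 1/(-1*(-592)*(-4 + 0*(0 - 1184))) = 1/(-1*(-592)*(-4 + 0*(-1184))) = 1/(-1*(-592)*(-4 + 0)) = 1/(-1*(-592)*(-4)) = 1/(-2368) = -1/2368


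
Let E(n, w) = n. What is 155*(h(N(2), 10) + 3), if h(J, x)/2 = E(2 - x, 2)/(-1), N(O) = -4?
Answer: 2945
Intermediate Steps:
h(J, x) = -4 + 2*x (h(J, x) = 2*((2 - x)/(-1)) = 2*((2 - x)*(-1)) = 2*(-2 + x) = -4 + 2*x)
155*(h(N(2), 10) + 3) = 155*((-4 + 2*10) + 3) = 155*((-4 + 20) + 3) = 155*(16 + 3) = 155*19 = 2945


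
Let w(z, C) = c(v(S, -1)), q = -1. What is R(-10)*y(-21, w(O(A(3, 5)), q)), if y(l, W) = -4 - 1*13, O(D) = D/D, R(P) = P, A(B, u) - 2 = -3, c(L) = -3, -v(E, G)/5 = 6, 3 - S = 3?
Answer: 170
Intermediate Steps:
S = 0 (S = 3 - 1*3 = 3 - 3 = 0)
v(E, G) = -30 (v(E, G) = -5*6 = -30)
A(B, u) = -1 (A(B, u) = 2 - 3 = -1)
O(D) = 1
w(z, C) = -3
y(l, W) = -17 (y(l, W) = -4 - 13 = -17)
R(-10)*y(-21, w(O(A(3, 5)), q)) = -10*(-17) = 170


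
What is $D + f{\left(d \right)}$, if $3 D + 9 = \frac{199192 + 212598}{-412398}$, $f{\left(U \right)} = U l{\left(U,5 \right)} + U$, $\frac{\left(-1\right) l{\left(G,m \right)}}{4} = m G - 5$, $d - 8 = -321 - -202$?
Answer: $- \frac{153878684033}{618597} \approx -2.4875 \cdot 10^{5}$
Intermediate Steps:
$d = -111$ ($d = 8 - 119 = -111$)
$l{\left(G,m \right)} = 20 - 4 G m$ ($l{\left(G,m \right)} = - 4 \left(m G - 5\right) = - 4 \left(G m - 5\right) = - 4 \left(-5 + G m\right) = 20 - 4 G m$)
$f{\left(U \right)} = U + U \left(20 - 20 U\right)$ ($f{\left(U \right)} = U \left(20 - 4 U 5\right) + U = U \left(20 - 20 U\right) + U = U + U \left(20 - 20 U\right)$)
$D = - \frac{2061686}{618597}$ ($D = -3 + \frac{\left(199192 + 212598\right) \frac{1}{-412398}}{3} = -3 + \frac{411790 \left(- \frac{1}{412398}\right)}{3} = -3 + \frac{1}{3} \left(- \frac{205895}{206199}\right) = -3 - \frac{205895}{618597} = - \frac{2061686}{618597} \approx -3.3328$)
$D + f{\left(d \right)} = - \frac{2061686}{618597} - 111 \left(21 - -2220\right) = - \frac{2061686}{618597} - 111 \left(21 + 2220\right) = - \frac{2061686}{618597} - 248751 = - \frac{153878684033}{618597}$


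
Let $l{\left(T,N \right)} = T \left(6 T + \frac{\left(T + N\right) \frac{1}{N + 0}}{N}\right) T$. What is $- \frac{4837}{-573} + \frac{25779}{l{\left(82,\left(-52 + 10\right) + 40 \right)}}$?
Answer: $\frac{16667053223}{1972660224} \approx 8.449$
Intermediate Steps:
$l{\left(T,N \right)} = T^{2} \left(6 T + \frac{N + T}{N^{2}}\right)$ ($l{\left(T,N \right)} = T \left(6 T + \frac{\left(N + T\right) \frac{1}{N}}{N}\right) T = T \left(6 T + \frac{\frac{1}{N} \left(N + T\right)}{N}\right) T = T \left(6 T + \frac{N + T}{N^{2}}\right) T = T^{2} \left(6 T + \frac{N + T}{N^{2}}\right)$)
$- \frac{4837}{-573} + \frac{25779}{l{\left(82,\left(-52 + 10\right) + 40 \right)}} = - \frac{4837}{-573} + \frac{25779}{\frac{1}{\left(\left(-52 + 10\right) + 40\right)^{2}} \cdot 82^{2} \left(\left(\left(-52 + 10\right) + 40\right) + 82 + 6 \cdot 82 \left(\left(-52 + 10\right) + 40\right)^{2}\right)} = \left(-4837\right) \left(- \frac{1}{573}\right) + \frac{25779}{\frac{1}{\left(-42 + 40\right)^{2}} \cdot 6724 \left(\left(-42 + 40\right) + 82 + 6 \cdot 82 \left(-42 + 40\right)^{2}\right)} = \frac{4837}{573} + \frac{25779}{\frac{1}{4} \cdot 6724 \left(-2 + 82 + 6 \cdot 82 \left(-2\right)^{2}\right)} = \frac{4837}{573} + \frac{25779}{\frac{1}{4} \cdot 6724 \left(-2 + 82 + 6 \cdot 82 \cdot 4\right)} = \frac{4837}{573} + \frac{25779}{\frac{1}{4} \cdot 6724 \left(-2 + 82 + 1968\right)} = \frac{4837}{573} + \frac{25779}{\frac{1}{4} \cdot 6724 \cdot 2048} = \frac{4837}{573} + \frac{25779}{3442688} = \frac{16667053223}{1972660224}$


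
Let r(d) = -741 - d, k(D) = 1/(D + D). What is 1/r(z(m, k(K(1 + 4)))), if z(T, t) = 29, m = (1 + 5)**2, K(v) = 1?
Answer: -1/770 ≈ -0.0012987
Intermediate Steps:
k(D) = 1/(2*D)
m = 36 (m = 6**2 = 36)
1/r(z(m, k(K(1 + 4)))) = 1/(-741 - 1*29) = 1/(-741 - 29) = 1/(-770) = -1/770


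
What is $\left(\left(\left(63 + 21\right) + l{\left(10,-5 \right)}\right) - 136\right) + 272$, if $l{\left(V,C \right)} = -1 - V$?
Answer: $209$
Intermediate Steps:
$\left(\left(\left(63 + 21\right) + l{\left(10,-5 \right)}\right) - 136\right) + 272 = \left(\left(\left(63 + 21\right) - 11\right) - 136\right) + 272 = \left(\left(84 - 11\right) - 136\right) + 272 = \left(73 - 136\right) + 272 = -63 + 272 = 209$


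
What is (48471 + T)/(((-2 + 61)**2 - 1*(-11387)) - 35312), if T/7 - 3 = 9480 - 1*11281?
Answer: -35885/20444 ≈ -1.7553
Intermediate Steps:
T = -12586 (T = 21 + 7*(9480 - 1*11281) = 21 + 7*(9480 - 11281) = 21 + 7*(-1801) = 21 - 12607 = -12586)
(48471 + T)/(((-2 + 61)**2 - 1*(-11387)) - 35312) = (48471 - 12586)/(((-2 + 61)**2 - 1*(-11387)) - 35312) = 35885/((59**2 + 11387) - 35312) = 35885/((3481 + 11387) - 35312) = 35885/(14868 - 35312) = 35885/(-20444) = 35885*(-1/20444) = -35885/20444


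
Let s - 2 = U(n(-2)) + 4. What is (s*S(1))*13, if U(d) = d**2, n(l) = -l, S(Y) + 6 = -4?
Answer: -1300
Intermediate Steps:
S(Y) = -10 (S(Y) = -6 - 4 = -10)
s = 10 (s = 2 + ((-1*(-2))**2 + 4) = 2 + (2**2 + 4) = 2 + (4 + 4) = 2 + 8 = 10)
(s*S(1))*13 = (10*(-10))*13 = -100*13 = -1300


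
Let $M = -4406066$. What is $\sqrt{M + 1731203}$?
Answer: $9 i \sqrt{33023} \approx 1635.5 i$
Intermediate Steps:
$\sqrt{M + 1731203} = \sqrt{-4406066 + 1731203} = \sqrt{-2674863} = 9 i \sqrt{33023}$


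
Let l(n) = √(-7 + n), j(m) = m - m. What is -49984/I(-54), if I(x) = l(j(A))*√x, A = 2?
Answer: 24992*√42/63 ≈ 2570.9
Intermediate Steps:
j(m) = 0
I(x) = I*√7*√x (I(x) = √(-7 + 0)*√x = √(-7)*√x = (I*√7)*√x = I*√7*√x)
-49984/I(-54) = -49984*(-√42/126) = -(-24992)*√42/63 = 24992*√42/63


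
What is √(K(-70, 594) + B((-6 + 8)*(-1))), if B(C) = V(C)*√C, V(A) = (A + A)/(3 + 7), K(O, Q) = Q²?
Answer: √(8820900 - 10*I*√2)/5 ≈ 594.0 - 0.00047617*I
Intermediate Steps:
V(A) = A/5 (V(A) = (2*A)/10 = (2*A)*(⅒) = A/5)
B(C) = C^(3/2)/5 (B(C) = (C/5)*√C = C^(3/2)/5)
√(K(-70, 594) + B((-6 + 8)*(-1))) = √(594² + ((-6 + 8)*(-1))^(3/2)/5) = √(352836 + (2*(-1))^(3/2)/5) = √(352836 + (-2)^(3/2)/5) = √(352836 + (-2*I*√2)/5) = √(352836 - 2*I*√2/5)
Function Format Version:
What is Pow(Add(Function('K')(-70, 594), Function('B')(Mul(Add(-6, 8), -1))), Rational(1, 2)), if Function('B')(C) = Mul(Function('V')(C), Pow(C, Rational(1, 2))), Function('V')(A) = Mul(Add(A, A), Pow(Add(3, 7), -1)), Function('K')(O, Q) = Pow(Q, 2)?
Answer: Mul(Rational(1, 5), Pow(Add(8820900, Mul(-10, I, Pow(2, Rational(1, 2)))), Rational(1, 2))) ≈ Add(594.00, Mul(-0.00047617, I))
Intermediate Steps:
Function('V')(A) = Mul(Rational(1, 5), A) (Function('V')(A) = Mul(Mul(2, A), Pow(10, -1)) = Mul(Mul(2, A), Rational(1, 10)) = Mul(Rational(1, 5), A))
Function('B')(C) = Mul(Rational(1, 5), Pow(C, Rational(3, 2))) (Function('B')(C) = Mul(Mul(Rational(1, 5), C), Pow(C, Rational(1, 2))) = Mul(Rational(1, 5), Pow(C, Rational(3, 2))))
Pow(Add(Function('K')(-70, 594), Function('B')(Mul(Add(-6, 8), -1))), Rational(1, 2)) = Pow(Add(Pow(594, 2), Mul(Rational(1, 5), Pow(Mul(Add(-6, 8), -1), Rational(3, 2)))), Rational(1, 2)) = Pow(Add(352836, Mul(Rational(1, 5), Pow(Mul(2, -1), Rational(3, 2)))), Rational(1, 2)) = Pow(Add(352836, Mul(Rational(1, 5), Pow(-2, Rational(3, 2)))), Rational(1, 2)) = Pow(Add(352836, Mul(Rational(1, 5), Mul(-2, I, Pow(2, Rational(1, 2))))), Rational(1, 2)) = Pow(Add(352836, Mul(Rational(-2, 5), I, Pow(2, Rational(1, 2)))), Rational(1, 2))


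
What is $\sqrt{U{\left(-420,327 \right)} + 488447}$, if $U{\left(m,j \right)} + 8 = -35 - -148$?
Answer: $2 \sqrt{122138} \approx 698.96$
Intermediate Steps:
$U{\left(m,j \right)} = 105$ ($U{\left(m,j \right)} = -8 - -113 = -8 + \left(-35 + 148\right) = -8 + 113 = 105$)
$\sqrt{U{\left(-420,327 \right)} + 488447} = \sqrt{105 + 488447} = \sqrt{488552} = 2 \sqrt{122138}$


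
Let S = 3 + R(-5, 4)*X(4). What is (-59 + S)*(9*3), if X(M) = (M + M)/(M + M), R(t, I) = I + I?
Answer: -1296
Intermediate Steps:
R(t, I) = 2*I
X(M) = 1 (X(M) = (2*M)/((2*M)) = (2*M)*(1/(2*M)) = 1)
S = 11 (S = 3 + (2*4)*1 = 3 + 8*1 = 3 + 8 = 11)
(-59 + S)*(9*3) = (-59 + 11)*(9*3) = -48*27 = -1296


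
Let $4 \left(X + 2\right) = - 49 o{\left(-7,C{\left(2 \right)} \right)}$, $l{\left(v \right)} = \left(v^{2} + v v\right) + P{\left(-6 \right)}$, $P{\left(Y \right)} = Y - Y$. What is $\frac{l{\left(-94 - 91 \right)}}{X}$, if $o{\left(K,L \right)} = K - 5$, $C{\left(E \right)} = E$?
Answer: $\frac{13690}{29} \approx 472.07$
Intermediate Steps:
$o{\left(K,L \right)} = -5 + K$ ($o{\left(K,L \right)} = K - 5 = -5 + K$)
$P{\left(Y \right)} = 0$
$l{\left(v \right)} = 2 v^{2}$ ($l{\left(v \right)} = \left(v^{2} + v v\right) + 0 = \left(v^{2} + v^{2}\right) + 0 = 2 v^{2} + 0 = 2 v^{2}$)
$X = 145$ ($X = -2 + \frac{\left(-49\right) \left(-5 - 7\right)}{4} = -2 + \frac{\left(-49\right) \left(-12\right)}{4} = -2 + \frac{1}{4} \cdot 588 = -2 + 147 = 145$)
$\frac{l{\left(-94 - 91 \right)}}{X} = \frac{2 \left(-94 - 91\right)^{2}}{145} = 2 \left(-94 - 91\right)^{2} \cdot \frac{1}{145} = 2 \left(-185\right)^{2} \cdot \frac{1}{145} = 2 \cdot 34225 \cdot \frac{1}{145} = 68450 \cdot \frac{1}{145} = \frac{13690}{29}$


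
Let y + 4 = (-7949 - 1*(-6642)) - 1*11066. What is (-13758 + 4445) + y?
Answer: -21690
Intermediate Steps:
y = -12377 (y = -4 + ((-7949 - 1*(-6642)) - 1*11066) = -4 + ((-7949 + 6642) - 11066) = -4 + (-1307 - 11066) = -4 - 12373 = -12377)
(-13758 + 4445) + y = (-13758 + 4445) - 12377 = -9313 - 12377 = -21690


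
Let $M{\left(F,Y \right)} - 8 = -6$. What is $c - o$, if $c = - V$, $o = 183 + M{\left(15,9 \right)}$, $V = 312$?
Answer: $-497$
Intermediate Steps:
$M{\left(F,Y \right)} = 2$ ($M{\left(F,Y \right)} = 8 - 6 = 2$)
$o = 185$ ($o = 183 + 2 = 185$)
$c = -312$ ($c = \left(-1\right) 312 = -312$)
$c - o = -312 - 185 = -497$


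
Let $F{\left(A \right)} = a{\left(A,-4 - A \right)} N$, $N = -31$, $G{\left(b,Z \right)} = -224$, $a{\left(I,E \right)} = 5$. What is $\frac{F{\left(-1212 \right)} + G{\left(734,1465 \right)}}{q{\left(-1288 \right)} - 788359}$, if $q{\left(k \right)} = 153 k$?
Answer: $\frac{379}{985423} \approx 0.00038461$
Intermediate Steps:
$F{\left(A \right)} = -155$ ($F{\left(A \right)} = 5 \left(-31\right) = -155$)
$\frac{F{\left(-1212 \right)} + G{\left(734,1465 \right)}}{q{\left(-1288 \right)} - 788359} = \frac{-155 - 224}{153 \left(-1288\right) - 788359} = - \frac{379}{-197064 - 788359} = - \frac{379}{-985423} = \left(-379\right) \left(- \frac{1}{985423}\right) = \frac{379}{985423}$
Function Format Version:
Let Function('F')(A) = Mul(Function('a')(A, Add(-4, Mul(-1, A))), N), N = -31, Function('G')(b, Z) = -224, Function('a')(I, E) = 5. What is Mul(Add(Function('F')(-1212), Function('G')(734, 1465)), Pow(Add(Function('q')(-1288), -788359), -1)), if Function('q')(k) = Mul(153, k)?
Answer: Rational(379, 985423) ≈ 0.00038461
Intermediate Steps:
Function('F')(A) = -155 (Function('F')(A) = Mul(5, -31) = -155)
Mul(Add(Function('F')(-1212), Function('G')(734, 1465)), Pow(Add(Function('q')(-1288), -788359), -1)) = Mul(Add(-155, -224), Pow(Add(Mul(153, -1288), -788359), -1)) = Mul(-379, Pow(Add(-197064, -788359), -1)) = Mul(-379, Pow(-985423, -1)) = Mul(-379, Rational(-1, 985423)) = Rational(379, 985423)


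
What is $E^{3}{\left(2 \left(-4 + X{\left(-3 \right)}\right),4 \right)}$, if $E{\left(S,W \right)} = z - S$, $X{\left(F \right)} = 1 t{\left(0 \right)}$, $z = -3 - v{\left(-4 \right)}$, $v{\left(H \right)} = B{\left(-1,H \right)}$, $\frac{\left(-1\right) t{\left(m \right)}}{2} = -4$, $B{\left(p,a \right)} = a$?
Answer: $-343$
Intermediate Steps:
$t{\left(m \right)} = 8$ ($t{\left(m \right)} = \left(-2\right) \left(-4\right) = 8$)
$v{\left(H \right)} = H$
$z = 1$ ($z = -3 - -4 = -3 + 4 = 1$)
$X{\left(F \right)} = 8$ ($X{\left(F \right)} = 1 \cdot 8 = 8$)
$E{\left(S,W \right)} = 1 - S$
$E^{3}{\left(2 \left(-4 + X{\left(-3 \right)}\right),4 \right)} = \left(1 - 2 \left(-4 + 8\right)\right)^{3} = \left(1 - 2 \cdot 4\right)^{3} = \left(1 - 8\right)^{3} = \left(-7\right)^{3} = -343$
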